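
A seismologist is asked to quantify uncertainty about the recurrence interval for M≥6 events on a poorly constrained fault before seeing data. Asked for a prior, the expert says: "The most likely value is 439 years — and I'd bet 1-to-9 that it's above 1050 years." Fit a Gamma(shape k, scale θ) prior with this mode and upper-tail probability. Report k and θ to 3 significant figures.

k ≈ 3.53, θ ≈ 174

Gamma(k,θ) with k>1 has mode (k−1)θ, so θ = 439/(k−1).
Need P(X < 1050) = 0.9 with θ tied to k this way. Start at k = 2, θ = 439: P(X<1050) ≈ 0.690.
Too low — raise k to concentrate. Iterating converges to k ≈ 3.53.
Then θ = 439/(3.53−1) ≈ 174.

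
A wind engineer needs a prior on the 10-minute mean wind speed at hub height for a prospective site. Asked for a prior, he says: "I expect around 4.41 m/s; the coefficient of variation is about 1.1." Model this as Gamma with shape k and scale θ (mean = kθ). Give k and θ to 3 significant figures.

For Gamma(k, scale θ): mean = kθ, variance = kθ², so CV = 1/√k.
CV = 1.1, hence k = 1/CV² = 0.826.
Then θ = mean/k = 4.41/0.826 = 5.34.

k ≈ 0.826, θ ≈ 5.34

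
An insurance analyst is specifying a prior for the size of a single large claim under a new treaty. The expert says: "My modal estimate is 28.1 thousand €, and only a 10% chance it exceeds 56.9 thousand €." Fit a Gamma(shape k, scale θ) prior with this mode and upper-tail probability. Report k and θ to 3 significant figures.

Gamma(k,θ) with k>1 has mode (k−1)θ, so θ = 28.1/(k−1).
Need P(X < 56.9) = 0.9 with θ tied to k this way. Start at k = 2, θ = 28.1: P(X<56.9) ≈ 0.601.
Too low — raise k to concentrate. Iterating converges to k ≈ 4.85.
Then θ = 28.1/(4.85−1) ≈ 7.29.

k ≈ 4.85, θ ≈ 7.29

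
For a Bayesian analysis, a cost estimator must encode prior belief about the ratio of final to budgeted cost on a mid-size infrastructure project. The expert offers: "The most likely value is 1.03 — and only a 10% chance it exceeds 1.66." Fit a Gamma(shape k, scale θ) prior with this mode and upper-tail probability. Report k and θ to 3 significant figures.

k ≈ 9.26, θ ≈ 0.125

Gamma(k,θ) with k>1 has mode (k−1)θ, so θ = 1.03/(k−1).
Need P(X < 1.66) = 0.9 with θ tied to k this way. Start at k = 2, θ = 1.03: P(X<1.66) ≈ 0.479.
Too low — raise k to concentrate. Iterating converges to k ≈ 9.26.
Then θ = 1.03/(9.26−1) ≈ 0.125.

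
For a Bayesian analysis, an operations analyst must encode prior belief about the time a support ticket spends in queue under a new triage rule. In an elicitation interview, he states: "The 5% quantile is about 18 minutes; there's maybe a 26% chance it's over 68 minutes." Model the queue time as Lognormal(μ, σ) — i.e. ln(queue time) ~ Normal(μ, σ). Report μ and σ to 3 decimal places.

μ ≈ 3.846, σ ≈ 0.581

If T ~ Lognormal(μ,σ) then ln T ~ Normal(μ,σ), so the p-quantile of ln T is μ + z_p·σ.
ln(18) = 2.89 and ln(68) = 4.22; z_{0.05} = -1.645, z_{0.74} = 0.6433.
σ = (4.22 − 2.89)/(0.6433 − (-1.645)) = 0.581.
μ = 2.89 − (-1.645)·0.581 = 3.846.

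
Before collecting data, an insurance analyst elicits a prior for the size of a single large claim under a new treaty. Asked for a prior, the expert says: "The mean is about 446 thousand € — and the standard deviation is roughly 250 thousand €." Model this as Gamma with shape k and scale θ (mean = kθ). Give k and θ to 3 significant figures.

For Gamma(k, scale θ): mean = kθ, variance = kθ², so CV = 1/√k.
CV = SD/mean = 250/446 = 0.5605, hence k = 1/CV² = 3.18.
Then θ = mean/k = 446/3.18 = 140.

k ≈ 3.18, θ ≈ 140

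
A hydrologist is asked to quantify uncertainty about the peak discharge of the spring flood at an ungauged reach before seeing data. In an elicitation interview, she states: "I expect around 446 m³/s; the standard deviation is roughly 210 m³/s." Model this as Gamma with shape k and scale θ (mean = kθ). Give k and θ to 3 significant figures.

For Gamma(k, scale θ): mean = kθ, variance = kθ², so CV = 1/√k.
CV = SD/mean = 210/446 = 0.4709, hence k = 1/CV² = 4.51.
Then θ = mean/k = 446/4.51 = 98.9.

k ≈ 4.51, θ ≈ 98.9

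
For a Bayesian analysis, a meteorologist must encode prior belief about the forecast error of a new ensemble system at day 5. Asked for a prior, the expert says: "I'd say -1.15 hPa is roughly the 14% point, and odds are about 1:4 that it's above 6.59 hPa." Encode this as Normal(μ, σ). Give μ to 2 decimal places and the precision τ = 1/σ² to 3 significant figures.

μ = 3.20, τ = 0.0617

The p-quantile of Normal(μ,σ) is μ + z_p·σ, with z_{0.14} = -1.08 and z_{0.8} = 0.8416.
Eliminate σ: μ = (z₂·x₁ − z₁·x₂)/(z₂ − z₁) = (0.8416·-1.15 − (-1.08)·6.59)/1.922 = 3.20.
Then σ = (x₂ − x₁)/(z₂ − z₁) = (6.59 − -1.15)/1.922 = 4.03.
Precision τ = 1/σ² = 1/4.027² = 0.0617.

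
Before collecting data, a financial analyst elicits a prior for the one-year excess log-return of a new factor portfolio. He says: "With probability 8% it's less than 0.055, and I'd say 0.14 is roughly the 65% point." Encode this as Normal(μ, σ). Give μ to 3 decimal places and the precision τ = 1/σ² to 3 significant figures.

μ = 0.122, τ = 444

The p-quantile of Normal(μ,σ) is μ + z_p·σ, with z_{0.08} = -1.405 and z_{0.65} = 0.3853.
Eliminate σ: μ = (z₂·x₁ − z₁·x₂)/(z₂ − z₁) = (0.3853·0.055 − (-1.405)·0.14)/1.79 = 0.122.
Then σ = (x₂ − x₁)/(z₂ − z₁) = (0.14 − 0.055)/1.79 = 0.047.
Precision τ = 1/σ² = 1/0.04748² = 444.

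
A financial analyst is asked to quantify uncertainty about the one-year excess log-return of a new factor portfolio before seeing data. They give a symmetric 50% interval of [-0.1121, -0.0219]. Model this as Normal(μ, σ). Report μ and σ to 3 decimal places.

μ = -0.067, σ = 0.067

A symmetric 50% interval runs μ ± z·σ with z = 0.6745.
Half-width = 0.0451, so σ = 0.0451/0.6745 = 0.067.
μ is the interval midpoint, -0.067.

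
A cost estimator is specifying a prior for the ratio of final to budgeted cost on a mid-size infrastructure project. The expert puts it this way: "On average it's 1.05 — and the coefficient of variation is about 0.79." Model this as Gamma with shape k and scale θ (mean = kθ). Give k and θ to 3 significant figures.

k ≈ 1.6, θ ≈ 0.655

For Gamma(k, scale θ): mean = kθ, variance = kθ², so CV = 1/√k.
CV = 0.79, hence k = 1/CV² = 1.6.
Then θ = mean/k = 1.05/1.6 = 0.655.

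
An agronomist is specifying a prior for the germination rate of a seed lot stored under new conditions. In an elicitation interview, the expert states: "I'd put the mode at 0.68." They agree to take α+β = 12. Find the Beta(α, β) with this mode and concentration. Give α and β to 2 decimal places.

α = 7.80, β = 4.20

For α,β > 1 the Beta mode is (α−1)/(α+β−2). With α+β = 12, the mode is (α−1)/10.
Set (α−1)/10 = 0.68 → α = 1 + 0.68·10 = 7.80.
β = 12 − α = 4.20.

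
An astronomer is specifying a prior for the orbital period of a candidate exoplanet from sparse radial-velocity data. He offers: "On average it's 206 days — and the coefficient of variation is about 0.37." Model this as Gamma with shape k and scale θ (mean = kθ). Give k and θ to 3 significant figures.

For Gamma(k, scale θ): mean = kθ, variance = kθ², so CV = 1/√k.
CV = 0.37, hence k = 1/CV² = 7.3.
Then θ = mean/k = 206/7.3 = 28.2.

k ≈ 7.3, θ ≈ 28.2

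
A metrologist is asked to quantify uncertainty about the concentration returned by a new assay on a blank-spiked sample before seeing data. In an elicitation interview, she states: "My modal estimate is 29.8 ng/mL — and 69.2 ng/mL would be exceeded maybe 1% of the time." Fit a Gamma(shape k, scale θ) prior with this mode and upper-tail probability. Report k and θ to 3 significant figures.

Gamma(k,θ) with k>1 has mode (k−1)θ, so θ = 29.8/(k−1).
Need P(X < 69.2) = 0.99 with θ tied to k this way. Start at k = 2, θ = 29.8: P(X<69.2) ≈ 0.674.
Too low — raise k to concentrate. Iterating converges to k ≈ 7.72.
Then θ = 29.8/(7.72−1) ≈ 4.44.

k ≈ 7.72, θ ≈ 4.44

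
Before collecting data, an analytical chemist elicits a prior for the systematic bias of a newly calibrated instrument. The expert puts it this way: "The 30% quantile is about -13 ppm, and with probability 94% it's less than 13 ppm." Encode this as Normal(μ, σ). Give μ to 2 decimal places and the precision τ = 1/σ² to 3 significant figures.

μ = -6.44, τ = 0.00639

The p-quantile of Normal(μ,σ) is μ + z_p·σ, with z_{0.3} = -0.5244 and z_{0.94} = 1.555.
Eliminate σ: μ = (z₂·x₁ − z₁·x₂)/(z₂ − z₁) = (1.555·-13 − (-0.5244)·13)/2.079 = -6.44.
Then σ = (x₂ − x₁)/(z₂ − z₁) = (13 − -13)/2.079 = 12.50.
Precision τ = 1/σ² = 1/12.5² = 0.00639.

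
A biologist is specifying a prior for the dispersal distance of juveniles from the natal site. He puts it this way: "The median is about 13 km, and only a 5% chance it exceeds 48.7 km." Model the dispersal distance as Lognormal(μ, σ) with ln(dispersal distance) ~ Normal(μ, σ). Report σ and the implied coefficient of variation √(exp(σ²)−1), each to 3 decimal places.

If T ~ Lognormal(μ,σ) then ln T ~ Normal(μ,σ), so the p-quantile of ln T is μ + z_p·σ.
ln(13) = 2.565 and ln(48.7) = 3.886; z_{0.5} = 0, z_{0.95} = 1.645.
σ = (3.886 − 2.565)/(1.645 − (0)) = 0.803.
μ = 2.565 − (0)·0.803 = 2.565.
CV = √(exp(σ²)−1) = √(exp(0.6447)−1) = 0.952.

σ ≈ 0.803, CV ≈ 0.952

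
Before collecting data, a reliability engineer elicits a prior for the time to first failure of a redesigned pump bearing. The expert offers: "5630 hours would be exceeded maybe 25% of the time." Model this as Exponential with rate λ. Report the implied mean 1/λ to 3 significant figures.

mean ≈ 4060 hours

P(T > 5630.0) = e^(−λ·5630.0) = 0.25, so λ = −ln(0.25)/5630.0 = 0.000246.
Mean = 1/λ = 4060 hours.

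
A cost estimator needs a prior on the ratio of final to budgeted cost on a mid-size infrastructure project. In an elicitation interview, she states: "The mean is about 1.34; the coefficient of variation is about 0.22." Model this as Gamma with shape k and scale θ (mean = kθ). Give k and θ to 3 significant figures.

k ≈ 20.7, θ ≈ 0.0649

For Gamma(k, scale θ): mean = kθ, variance = kθ², so CV = 1/√k.
CV = 0.22, hence k = 1/CV² = 20.7.
Then θ = mean/k = 1.34/20.7 = 0.0649.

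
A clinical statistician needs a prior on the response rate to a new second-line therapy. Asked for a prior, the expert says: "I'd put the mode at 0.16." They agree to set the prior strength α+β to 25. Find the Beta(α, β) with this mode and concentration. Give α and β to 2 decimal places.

α = 4.68, β = 20.32

For α,β > 1 the Beta mode is (α−1)/(α+β−2). With α+β = 25, the mode is (α−1)/23.
Set (α−1)/23 = 0.16 → α = 1 + 0.16·23 = 4.68.
β = 25 − α = 20.32.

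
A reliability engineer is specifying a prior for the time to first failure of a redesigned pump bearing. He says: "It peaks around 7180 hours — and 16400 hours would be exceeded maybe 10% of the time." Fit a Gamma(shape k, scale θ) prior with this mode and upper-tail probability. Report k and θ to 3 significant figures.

Gamma(k,θ) with k>1 has mode (k−1)θ, so θ = 7180/(k−1).
Need P(X < 16400) = 0.9 with θ tied to k this way. Start at k = 2, θ = 7180: P(X<16400) ≈ 0.665.
Too low — raise k to concentrate. Iterating converges to k ≈ 3.82.
Then θ = 7180/(3.82−1) ≈ 2550.

k ≈ 3.82, θ ≈ 2550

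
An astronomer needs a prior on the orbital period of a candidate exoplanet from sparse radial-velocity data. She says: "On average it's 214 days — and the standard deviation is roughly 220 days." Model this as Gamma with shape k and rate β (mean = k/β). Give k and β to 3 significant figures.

For Gamma(k, rate β): mean = k/β, variance = k/β², so CV = 1/√k.
CV = SD/mean = 220/214 = 1.028, hence k = 1/CV² = 0.946.
Then β = k/mean = 0.946/214 = 0.00442.

k ≈ 0.946, β ≈ 0.00442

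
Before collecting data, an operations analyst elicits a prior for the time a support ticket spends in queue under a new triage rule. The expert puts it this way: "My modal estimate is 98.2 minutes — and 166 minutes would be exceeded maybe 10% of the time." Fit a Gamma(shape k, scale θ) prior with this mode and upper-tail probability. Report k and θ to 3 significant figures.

Gamma(k,θ) with k>1 has mode (k−1)θ, so θ = 98.2/(k−1).
Need P(X < 166) = 0.9 with θ tied to k this way. Start at k = 2, θ = 98.2: P(X<166) ≈ 0.504.
Too low — raise k to concentrate. Iterating converges to k ≈ 7.86.
Then θ = 98.2/(7.86−1) ≈ 14.3.

k ≈ 7.86, θ ≈ 14.3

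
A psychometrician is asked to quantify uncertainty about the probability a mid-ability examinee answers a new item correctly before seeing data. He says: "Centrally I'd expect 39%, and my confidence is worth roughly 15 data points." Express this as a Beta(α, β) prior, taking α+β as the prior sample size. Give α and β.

Under the effective-sample-size interpretation, Beta(α, β) has prior mean α/(α+β) and prior sample size α+β.
So α+β = 15 and α/(α+β) = 0.39, giving α = 0.39·15 = 5.85 and β = 15 − 5.85 = 9.15.

α = 5.85, β = 9.15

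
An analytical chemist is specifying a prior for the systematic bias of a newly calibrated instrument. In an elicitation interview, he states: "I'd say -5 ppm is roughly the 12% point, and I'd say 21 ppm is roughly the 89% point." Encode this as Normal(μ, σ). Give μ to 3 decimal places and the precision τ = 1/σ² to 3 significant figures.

μ = 7.721, τ = 0.00853

For Normal(μ,σ), the p-quantile is μ + z_p·σ. Here z_{0.12} = -1.175, z_{0.89} = 1.227.
So -5 = μ − 1.175σ and 21 = μ + 1.227σ.
Subtracting: σ = (21 − -5)/(1.227 − (-1.175)) = 10.826.
Then μ = -5 − (-1.175)·10.826 = 7.721.
Precision τ = 1/σ² = 1/10.83² = 0.00853.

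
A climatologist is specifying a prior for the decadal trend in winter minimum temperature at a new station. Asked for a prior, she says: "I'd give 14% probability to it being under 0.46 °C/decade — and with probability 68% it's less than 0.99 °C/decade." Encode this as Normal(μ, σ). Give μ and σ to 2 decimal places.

μ = 0.83, σ = 0.34

The p-quantile of Normal(μ,σ) is μ + z_p·σ, with z_{0.14} = -1.08 and z_{0.68} = 0.4677.
Eliminate σ: μ = (z₂·x₁ − z₁·x₂)/(z₂ − z₁) = (0.4677·0.46 − (-1.08)·0.99)/1.548 = 0.83.
Then σ = (x₂ − x₁)/(z₂ − z₁) = (0.99 − 0.46)/1.548 = 0.34.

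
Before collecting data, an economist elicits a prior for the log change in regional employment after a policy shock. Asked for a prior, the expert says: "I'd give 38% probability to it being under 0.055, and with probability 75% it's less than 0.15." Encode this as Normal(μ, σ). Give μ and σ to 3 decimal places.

The p-quantile of Normal(μ,σ) is μ + z_p·σ, with z_{0.38} = -0.3055 and z_{0.75} = 0.6745.
Eliminate σ: μ = (z₂·x₁ − z₁·x₂)/(z₂ − z₁) = (0.6745·0.055 − (-0.3055)·0.15)/0.98 = 0.085.
Then σ = (x₂ − x₁)/(z₂ − z₁) = (0.15 − 0.055)/0.98 = 0.097.

μ = 0.085, σ = 0.097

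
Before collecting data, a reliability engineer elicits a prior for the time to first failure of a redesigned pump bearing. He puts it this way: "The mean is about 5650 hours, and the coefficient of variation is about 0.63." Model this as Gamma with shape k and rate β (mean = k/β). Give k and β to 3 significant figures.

k ≈ 2.52, β ≈ 0.000446

For Gamma(k, rate β): mean = k/β, variance = k/β², so CV = 1/√k.
CV = 0.63, hence k = 1/CV² = 2.52.
Then β = k/mean = 2.52/5650 = 0.000446.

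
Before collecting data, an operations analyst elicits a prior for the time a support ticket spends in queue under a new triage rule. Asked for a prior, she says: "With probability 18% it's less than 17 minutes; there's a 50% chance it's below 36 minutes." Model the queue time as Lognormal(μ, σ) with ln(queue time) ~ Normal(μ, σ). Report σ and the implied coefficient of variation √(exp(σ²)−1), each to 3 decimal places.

If T ~ Lognormal(μ,σ) then ln T ~ Normal(μ,σ), so the p-quantile of ln T is μ + z_p·σ.
ln(17) = 2.833 and ln(36) = 3.584; z_{0.18} = -0.9154, z_{0.5} = 0.
σ = (3.584 − 2.833)/(0 − (-0.9154)) = 0.820.
μ = 2.833 − (-0.9154)·0.820 = 3.584.
CV = √(exp(σ²)−1) = √(exp(0.6719)−1) = 0.979.

σ ≈ 0.820, CV ≈ 0.979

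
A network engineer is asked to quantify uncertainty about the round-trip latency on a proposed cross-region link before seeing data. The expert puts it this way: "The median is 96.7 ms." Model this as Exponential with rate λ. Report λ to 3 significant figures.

Exponential median = ln 2 / λ, so λ = ln 2 / 96.7 = 0.00717.

λ ≈ 0.00717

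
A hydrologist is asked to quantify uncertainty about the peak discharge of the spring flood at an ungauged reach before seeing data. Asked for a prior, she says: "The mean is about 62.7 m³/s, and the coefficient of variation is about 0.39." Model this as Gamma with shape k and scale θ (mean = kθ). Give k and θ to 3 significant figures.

For Gamma(k, scale θ): mean = kθ, variance = kθ², so CV = 1/√k.
CV = 0.39, hence k = 1/CV² = 6.57.
Then θ = mean/k = 62.7/6.57 = 9.54.

k ≈ 6.57, θ ≈ 9.54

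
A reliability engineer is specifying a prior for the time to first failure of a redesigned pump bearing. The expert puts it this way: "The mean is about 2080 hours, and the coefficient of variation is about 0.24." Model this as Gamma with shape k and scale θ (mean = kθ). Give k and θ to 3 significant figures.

For Gamma(k, scale θ): mean = kθ, variance = kθ², so CV = 1/√k.
CV = 0.24, hence k = 1/CV² = 17.4.
Then θ = mean/k = 2080/17.4 = 120.

k ≈ 17.4, θ ≈ 120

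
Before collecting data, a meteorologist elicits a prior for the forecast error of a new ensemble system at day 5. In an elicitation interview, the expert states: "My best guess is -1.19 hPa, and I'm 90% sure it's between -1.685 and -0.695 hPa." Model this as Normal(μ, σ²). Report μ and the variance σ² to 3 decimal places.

μ = -1.190, σ² = 0.091

A symmetric 90% interval runs μ ± z·σ with z = 1.645.
Half-width = 0.495, so σ = 0.495/1.645 = 0.3009 and σ² = 0.091.
μ is the stated best guess, -1.190.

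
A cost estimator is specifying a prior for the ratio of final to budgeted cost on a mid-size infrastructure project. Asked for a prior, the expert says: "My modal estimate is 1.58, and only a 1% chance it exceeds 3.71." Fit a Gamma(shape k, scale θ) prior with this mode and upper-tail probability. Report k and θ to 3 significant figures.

Gamma(k,θ) with k>1 has mode (k−1)θ, so θ = 1.58/(k−1).
Need P(X < 3.71) = 0.99 with θ tied to k this way. Start at k = 2, θ = 1.58: P(X<3.71) ≈ 0.680.
Too low — raise k to concentrate. Iterating converges to k ≈ 7.53.
Then θ = 1.58/(7.53−1) ≈ 0.242.

k ≈ 7.53, θ ≈ 0.242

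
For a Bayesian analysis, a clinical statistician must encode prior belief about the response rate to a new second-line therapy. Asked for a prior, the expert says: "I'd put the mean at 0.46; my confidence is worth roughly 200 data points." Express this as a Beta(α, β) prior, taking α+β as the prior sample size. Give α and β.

α = 92, β = 108

Under the effective-sample-size interpretation, Beta(α, β) has prior mean α/(α+β) and prior sample size α+β.
So α+β = 200 and α/(α+β) = 0.46, giving α = 0.46·200 = 92 and β = 200 − 92 = 108.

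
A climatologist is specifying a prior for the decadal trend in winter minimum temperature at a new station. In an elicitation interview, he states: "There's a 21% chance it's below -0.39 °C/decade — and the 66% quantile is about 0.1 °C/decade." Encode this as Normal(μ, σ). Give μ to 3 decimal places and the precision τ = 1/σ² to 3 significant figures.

μ = -0.066, τ = 6.19

For Normal(μ,σ), the p-quantile is μ + z_p·σ. Here z_{0.21} = -0.8064, z_{0.66} = 0.4125.
So -0.39 = μ − 0.8064σ and 0.1 = μ + 0.4125σ.
Subtracting: σ = (0.1 − -0.39)/(0.4125 − (-0.8064)) = 0.402.
Then μ = -0.39 − (-0.8064)·0.402 = -0.066.
Precision τ = 1/σ² = 1/0.402² = 6.19.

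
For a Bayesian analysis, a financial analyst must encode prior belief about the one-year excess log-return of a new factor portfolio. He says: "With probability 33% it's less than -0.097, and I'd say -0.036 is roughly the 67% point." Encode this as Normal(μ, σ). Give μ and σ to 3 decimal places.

The p-quantile of Normal(μ,σ) is μ + z_p·σ, with z_{0.33} = -0.4399 and z_{0.67} = 0.4399.
Eliminate σ: μ = (z₂·x₁ − z₁·x₂)/(z₂ − z₁) = (0.4399·-0.097 − (-0.4399)·-0.036)/0.8798 = -0.067.
Then σ = (x₂ − x₁)/(z₂ − z₁) = (-0.036 − -0.097)/0.8798 = 0.069.

μ = -0.067, σ = 0.069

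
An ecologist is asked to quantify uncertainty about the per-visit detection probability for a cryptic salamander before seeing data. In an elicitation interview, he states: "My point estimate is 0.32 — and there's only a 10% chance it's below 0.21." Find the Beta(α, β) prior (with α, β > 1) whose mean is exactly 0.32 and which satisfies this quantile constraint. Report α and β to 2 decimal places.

α ≈ 8.80, β ≈ 18.70

With mean 0.32 fixed, write α = 0.32s, β = 0.68s where s = α+β.
Need P(θ < 0.21) = 0.1 under Beta(0.32s, 0.68s). Normal approximation: (q−m)/√(m(1−m)/s) ≈ z_{0.1} = -1.28, so s ≈ 0.32·0.68·(-1.28)²/(0.21−0.32)² = 29.5.
At s = 29.5: P(θ<0.21) ≈ 0.091. Adjusting to match 0.1 gives s ≈ 27.49.
So α = 0.32·27.49 ≈ 8.80, β = 0.68·27.49 ≈ 18.70.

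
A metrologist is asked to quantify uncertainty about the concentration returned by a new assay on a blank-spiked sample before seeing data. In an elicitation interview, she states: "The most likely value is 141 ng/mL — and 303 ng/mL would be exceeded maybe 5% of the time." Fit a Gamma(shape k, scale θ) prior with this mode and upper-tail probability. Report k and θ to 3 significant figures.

Gamma(k,θ) with k>1 has mode (k−1)θ, so θ = 141/(k−1).
Need P(X < 303) = 0.95 with θ tied to k this way. Start at k = 2, θ = 141: P(X<303) ≈ 0.633.
Too low — raise k to concentrate. Iterating converges to k ≈ 5.71.
Then θ = 141/(5.71−1) ≈ 29.9.

k ≈ 5.71, θ ≈ 29.9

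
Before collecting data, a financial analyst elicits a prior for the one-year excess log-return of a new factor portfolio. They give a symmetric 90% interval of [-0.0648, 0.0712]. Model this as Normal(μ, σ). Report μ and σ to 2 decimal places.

μ = 0.00, σ = 0.04

A symmetric 90% interval runs μ ± z·σ with z = 1.645.
Half-width = 0.068, so σ = 0.068/1.645 = 0.04.
μ is the interval midpoint, 0.00.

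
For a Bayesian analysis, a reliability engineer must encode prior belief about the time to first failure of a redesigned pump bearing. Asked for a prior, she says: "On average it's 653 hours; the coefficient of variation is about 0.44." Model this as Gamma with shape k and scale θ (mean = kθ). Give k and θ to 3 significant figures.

For Gamma(k, scale θ): mean = kθ, variance = kθ², so CV = 1/√k.
CV = 0.44, hence k = 1/CV² = 5.17.
Then θ = mean/k = 653/5.17 = 126.

k ≈ 5.17, θ ≈ 126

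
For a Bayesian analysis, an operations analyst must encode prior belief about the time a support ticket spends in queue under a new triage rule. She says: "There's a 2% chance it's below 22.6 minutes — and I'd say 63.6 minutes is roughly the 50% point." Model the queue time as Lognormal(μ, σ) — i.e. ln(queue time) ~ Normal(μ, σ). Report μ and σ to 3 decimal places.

If T ~ Lognormal(μ,σ) then ln T ~ Normal(μ,σ), so the p-quantile of ln T is μ + z_p·σ.
ln(22.6) = 3.118 and ln(63.6) = 4.153; z_{0.02} = -2.054, z_{0.5} = 0.
σ = (4.153 − 3.118)/(0 − (-2.054)) = 0.504.
μ = 3.118 − (-2.054)·0.504 = 4.153.

μ ≈ 4.153, σ ≈ 0.504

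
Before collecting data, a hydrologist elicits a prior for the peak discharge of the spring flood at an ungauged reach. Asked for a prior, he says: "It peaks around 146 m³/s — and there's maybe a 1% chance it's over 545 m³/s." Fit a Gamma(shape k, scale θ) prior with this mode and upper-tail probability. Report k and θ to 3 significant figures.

Gamma(k,θ) with k>1 has mode (k−1)θ, so θ = 146/(k−1).
Need P(X < 545) = 0.99 with θ tied to k this way. Start at k = 2, θ = 146: P(X<545) ≈ 0.887.
Too low — raise k to concentrate. Iterating converges to k ≈ 3.45.
Then θ = 146/(3.45−1) ≈ 59.5.

k ≈ 3.45, θ ≈ 59.5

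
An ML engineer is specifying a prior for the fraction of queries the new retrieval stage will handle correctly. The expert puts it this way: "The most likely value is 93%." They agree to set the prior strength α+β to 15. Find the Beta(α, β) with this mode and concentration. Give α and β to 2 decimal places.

α = 13.09, β = 1.91

For α,β > 1 the Beta mode is (α−1)/(α+β−2). With α+β = 15, the mode is (α−1)/13.
Set (α−1)/13 = 0.93 → α = 1 + 0.93·13 = 13.09.
β = 15 − α = 1.91.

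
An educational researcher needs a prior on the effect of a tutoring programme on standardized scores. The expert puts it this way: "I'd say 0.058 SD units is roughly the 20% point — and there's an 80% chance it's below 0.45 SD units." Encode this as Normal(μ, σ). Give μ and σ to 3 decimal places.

The p-quantile of Normal(μ,σ) is μ + z_p·σ, with z_{0.2} = -0.8416 and z_{0.8} = 0.8416.
Eliminate σ: μ = (z₂·x₁ − z₁·x₂)/(z₂ − z₁) = (0.8416·0.058 − (-0.8416)·0.45)/1.683 = 0.254.
Then σ = (x₂ − x₁)/(z₂ − z₁) = (0.45 − 0.058)/1.683 = 0.233.

μ = 0.254, σ = 0.233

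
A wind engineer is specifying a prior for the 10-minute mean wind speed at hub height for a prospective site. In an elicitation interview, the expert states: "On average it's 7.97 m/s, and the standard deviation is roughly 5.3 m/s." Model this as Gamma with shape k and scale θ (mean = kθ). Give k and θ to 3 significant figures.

For Gamma(k, scale θ): mean = kθ, variance = kθ², so CV = 1/√k.
CV = SD/mean = 5.3/7.97 = 0.665, hence k = 1/CV² = 2.26.
Then θ = mean/k = 7.97/2.26 = 3.52.

k ≈ 2.26, θ ≈ 3.52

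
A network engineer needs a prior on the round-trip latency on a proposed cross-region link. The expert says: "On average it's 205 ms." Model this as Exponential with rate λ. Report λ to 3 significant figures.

λ ≈ 0.00488

Exponential mean = 1/λ, so λ = 1/205.0 = 0.00488.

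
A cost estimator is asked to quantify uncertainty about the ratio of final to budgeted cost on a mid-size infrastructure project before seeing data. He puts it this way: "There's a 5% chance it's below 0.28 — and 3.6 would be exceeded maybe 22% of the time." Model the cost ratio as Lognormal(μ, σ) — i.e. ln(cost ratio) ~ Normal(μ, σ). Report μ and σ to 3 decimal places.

If T ~ Lognormal(μ,σ) then ln T ~ Normal(μ,σ), so the p-quantile of ln T is μ + z_p·σ.
ln(0.28) = -1.273 and ln(3.6) = 1.281; z_{0.05} = -1.645, z_{0.78} = 0.7722.
σ = (1.281 − -1.273)/(0.7722 − (-1.645)) = 1.057.
μ = -1.273 − (-1.645)·1.057 = 0.465.

μ ≈ 0.465, σ ≈ 1.057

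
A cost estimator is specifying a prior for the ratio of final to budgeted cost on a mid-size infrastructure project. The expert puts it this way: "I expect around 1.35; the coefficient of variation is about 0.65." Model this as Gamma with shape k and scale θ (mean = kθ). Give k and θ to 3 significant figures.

For Gamma(k, scale θ): mean = kθ, variance = kθ², so CV = 1/√k.
CV = 0.65, hence k = 1/CV² = 2.37.
Then θ = mean/k = 1.35/2.37 = 0.57.

k ≈ 2.37, θ ≈ 0.57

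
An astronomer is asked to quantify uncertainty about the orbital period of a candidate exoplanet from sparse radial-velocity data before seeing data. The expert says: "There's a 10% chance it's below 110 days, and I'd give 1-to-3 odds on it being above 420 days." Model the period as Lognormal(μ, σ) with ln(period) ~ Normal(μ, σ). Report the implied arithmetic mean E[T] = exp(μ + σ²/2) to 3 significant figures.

If T ~ Lognormal(μ,σ) then ln T ~ Normal(μ,σ), so the p-quantile of ln T is μ + z_p·σ.
ln(110) = 4.7 and ln(420) = 6.04; z_{0.1} = -1.282, z_{0.75} = 0.6745.
σ = (6.04 − 4.7)/(0.6745 − (-1.282)) = 0.685.
μ = 4.7 − (-1.282)·0.685 = 5.578.
E[T] = exp(μ + σ²/2) = exp(5.578 + 0.2346) = 335 days.

E[T] ≈ 335 days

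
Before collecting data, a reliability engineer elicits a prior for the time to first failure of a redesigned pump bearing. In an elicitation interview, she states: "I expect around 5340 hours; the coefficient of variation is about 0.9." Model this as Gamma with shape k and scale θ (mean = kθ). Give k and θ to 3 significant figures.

For Gamma(k, scale θ): mean = kθ, variance = kθ², so CV = 1/√k.
CV = 0.9, hence k = 1/CV² = 1.23.
Then θ = mean/k = 5340/1.23 = 4330.

k ≈ 1.23, θ ≈ 4330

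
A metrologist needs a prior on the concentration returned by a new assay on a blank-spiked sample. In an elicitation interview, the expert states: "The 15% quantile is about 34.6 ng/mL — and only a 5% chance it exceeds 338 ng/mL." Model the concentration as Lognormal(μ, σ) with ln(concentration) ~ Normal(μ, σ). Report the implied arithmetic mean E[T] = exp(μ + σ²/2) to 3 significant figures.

If T ~ Lognormal(μ,σ) then ln T ~ Normal(μ,σ), so the p-quantile of ln T is μ + z_p·σ.
ln(34.6) = 3.544 and ln(338) = 5.823; z_{0.15} = -1.036, z_{0.95} = 1.645.
σ = (5.823 − 3.544)/(1.645 − (-1.036)) = 0.850.
μ = 3.544 − (-1.036)·0.850 = 4.425.
E[T] = exp(μ + σ²/2) = exp(4.425 + 0.3613) = 120 ng/mL.

E[T] ≈ 120 ng/mL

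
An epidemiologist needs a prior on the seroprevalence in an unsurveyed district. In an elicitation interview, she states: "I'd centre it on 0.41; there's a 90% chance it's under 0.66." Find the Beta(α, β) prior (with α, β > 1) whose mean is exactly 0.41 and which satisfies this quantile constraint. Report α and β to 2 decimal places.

With mean 0.41 fixed, write α = 0.41s, β = 0.59s where s = α+β.
Need P(θ < 0.66) = 0.9 under Beta(0.41s, 0.59s). Normal approximation: (q−m)/√(m(1−m)/s) ≈ z_{0.9} = 1.28, so s ≈ 0.41·0.59·(1.28)²/(0.66−0.41)² = 6.4.
At s = 6.4: P(θ<0.66) ≈ 0.901. Adjusting to match 0.9 gives s ≈ 6.32.
So α = 0.41·6.32 ≈ 2.59, β = 0.59·6.32 ≈ 3.73.

α ≈ 2.59, β ≈ 3.73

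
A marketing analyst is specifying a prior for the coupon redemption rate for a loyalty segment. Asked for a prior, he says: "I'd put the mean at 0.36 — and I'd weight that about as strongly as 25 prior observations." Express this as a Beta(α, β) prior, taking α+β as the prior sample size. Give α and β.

Under the effective-sample-size interpretation, Beta(α, β) has prior mean α/(α+β) and prior sample size α+β.
So α+β = 25 and α/(α+β) = 0.36, giving α = 0.36·25 = 9 and β = 25 − 9 = 16.

α = 9, β = 16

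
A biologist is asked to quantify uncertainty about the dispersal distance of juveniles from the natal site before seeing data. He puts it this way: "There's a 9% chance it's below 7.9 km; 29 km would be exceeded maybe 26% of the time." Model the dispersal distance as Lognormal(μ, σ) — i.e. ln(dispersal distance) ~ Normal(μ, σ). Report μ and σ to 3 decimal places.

If T ~ Lognormal(μ,σ) then ln T ~ Normal(μ,σ), so the p-quantile of ln T is μ + z_p·σ.
ln(7.9) = 2.067 and ln(29) = 3.367; z_{0.09} = -1.341, z_{0.74} = 0.6433.
σ = (3.367 − 2.067)/(0.6433 − (-1.341)) = 0.655.
μ = 2.067 − (-1.341)·0.655 = 2.946.

μ ≈ 2.946, σ ≈ 0.655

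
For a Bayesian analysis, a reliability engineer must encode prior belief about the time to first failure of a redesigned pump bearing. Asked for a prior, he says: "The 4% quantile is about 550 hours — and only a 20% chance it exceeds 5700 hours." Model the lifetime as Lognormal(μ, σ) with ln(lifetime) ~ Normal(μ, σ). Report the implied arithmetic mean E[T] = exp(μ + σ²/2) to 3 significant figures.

If T ~ Lognormal(μ,σ) then ln T ~ Normal(μ,σ), so the p-quantile of ln T is μ + z_p·σ.
ln(550) = 6.31 and ln(5700) = 8.648; z_{0.04} = -1.751, z_{0.8} = 0.8416.
σ = (8.648 − 6.31)/(0.8416 − (-1.751)) = 0.902.
μ = 6.31 − (-1.751)·0.902 = 7.889.
E[T] = exp(μ + σ²/2) = exp(7.889 + 0.4068) = 4010 hours.

E[T] ≈ 4010 hours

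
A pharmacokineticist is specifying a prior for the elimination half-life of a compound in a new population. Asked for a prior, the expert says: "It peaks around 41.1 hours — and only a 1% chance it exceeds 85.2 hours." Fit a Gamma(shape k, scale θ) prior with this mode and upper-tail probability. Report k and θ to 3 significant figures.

Gamma(k,θ) with k>1 has mode (k−1)θ, so θ = 41.1/(k−1).
Need P(X < 85.2) = 0.99 with θ tied to k this way. Start at k = 2, θ = 41.1: P(X<85.2) ≈ 0.613.
Too low — raise k to concentrate. Iterating converges to k ≈ 10.2.
Then θ = 41.1/(10.2−1) ≈ 4.48.

k ≈ 10.2, θ ≈ 4.48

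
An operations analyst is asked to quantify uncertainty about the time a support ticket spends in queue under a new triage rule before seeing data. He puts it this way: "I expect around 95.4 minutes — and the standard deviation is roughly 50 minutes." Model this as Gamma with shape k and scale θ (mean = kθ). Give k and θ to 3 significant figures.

k ≈ 3.64, θ ≈ 26.2

For Gamma(k, scale θ): mean = kθ, variance = kθ², so CV = 1/√k.
CV = SD/mean = 50/95.4 = 0.5241, hence k = 1/CV² = 3.64.
Then θ = mean/k = 95.4/3.64 = 26.2.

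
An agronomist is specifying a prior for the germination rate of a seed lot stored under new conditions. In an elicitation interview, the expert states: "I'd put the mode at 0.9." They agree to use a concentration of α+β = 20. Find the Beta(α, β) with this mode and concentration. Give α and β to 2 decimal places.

For α,β > 1 the Beta mode is (α−1)/(α+β−2). With α+β = 20, the mode is (α−1)/18.
Set (α−1)/18 = 0.9 → α = 1 + 0.9·18 = 17.20.
β = 20 − α = 2.80.

α = 17.20, β = 2.80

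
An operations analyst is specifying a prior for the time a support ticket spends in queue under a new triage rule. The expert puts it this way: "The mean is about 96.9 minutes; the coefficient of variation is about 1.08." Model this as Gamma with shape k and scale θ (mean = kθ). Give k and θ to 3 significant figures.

For Gamma(k, scale θ): mean = kθ, variance = kθ², so CV = 1/√k.
CV = 1.08, hence k = 1/CV² = 0.857.
Then θ = mean/k = 96.9/0.857 = 113.

k ≈ 0.857, θ ≈ 113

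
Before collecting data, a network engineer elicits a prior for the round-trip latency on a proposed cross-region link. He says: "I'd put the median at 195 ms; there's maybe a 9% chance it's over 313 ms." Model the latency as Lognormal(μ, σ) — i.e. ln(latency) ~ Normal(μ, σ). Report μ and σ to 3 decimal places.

μ ≈ 5.273, σ ≈ 0.353

If T ~ Lognormal(μ,σ) then ln T ~ Normal(μ,σ), so the p-quantile of ln T is μ + z_p·σ.
ln(195) = 5.273 and ln(313) = 5.746; z_{0.5} = 0, z_{0.91} = 1.341.
σ = (5.746 − 5.273)/(1.341 − (0)) = 0.353.
μ = 5.273 − (0)·0.353 = 5.273.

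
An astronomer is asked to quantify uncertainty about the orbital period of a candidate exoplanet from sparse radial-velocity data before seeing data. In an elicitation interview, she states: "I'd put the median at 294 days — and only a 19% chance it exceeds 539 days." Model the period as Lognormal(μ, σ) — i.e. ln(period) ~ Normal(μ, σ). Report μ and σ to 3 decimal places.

μ ≈ 5.684, σ ≈ 0.690

If T ~ Lognormal(μ,σ) then ln T ~ Normal(μ,σ), so the p-quantile of ln T is μ + z_p·σ.
ln(294) = 5.684 and ln(539) = 6.29; z_{0.5} = 0, z_{0.81} = 0.8779.
σ = (6.29 − 5.684)/(0.8779 − (0)) = 0.690.
μ = 5.684 − (0)·0.690 = 5.684.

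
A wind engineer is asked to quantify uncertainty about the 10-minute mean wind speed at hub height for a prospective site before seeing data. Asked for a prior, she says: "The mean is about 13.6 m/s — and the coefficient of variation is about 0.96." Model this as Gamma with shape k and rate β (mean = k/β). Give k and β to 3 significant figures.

k ≈ 1.09, β ≈ 0.0798

For Gamma(k, rate β): mean = k/β, variance = k/β², so CV = 1/√k.
CV = 0.96, hence k = 1/CV² = 1.09.
Then β = k/mean = 1.09/13.6 = 0.0798.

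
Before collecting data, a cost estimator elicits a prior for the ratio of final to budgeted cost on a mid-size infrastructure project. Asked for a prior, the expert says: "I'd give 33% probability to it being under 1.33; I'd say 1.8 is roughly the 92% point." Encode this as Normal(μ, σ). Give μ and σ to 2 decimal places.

For Normal(μ,σ), the p-quantile is μ + z_p·σ. Here z_{0.33} = -0.4399, z_{0.92} = 1.405.
So 1.33 = μ − 0.4399σ and 1.8 = μ + 1.405σ.
Subtracting: σ = (1.8 − 1.33)/(1.405 − (-0.4399)) = 0.25.
Then μ = 1.33 − (-0.4399)·0.25 = 1.44.

μ = 1.44, σ = 0.25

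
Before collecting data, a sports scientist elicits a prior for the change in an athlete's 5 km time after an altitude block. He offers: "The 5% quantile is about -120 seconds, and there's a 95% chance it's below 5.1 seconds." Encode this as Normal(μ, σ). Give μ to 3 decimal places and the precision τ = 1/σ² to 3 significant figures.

The p-quantile of Normal(μ,σ) is μ + z_p·σ, with z_{0.05} = -1.645 and z_{0.95} = 1.645.
Eliminate σ: μ = (z₂·x₁ − z₁·x₂)/(z₂ − z₁) = (1.645·-120 − (-1.645)·5.1)/3.29 = -57.450.
Then σ = (x₂ − x₁)/(z₂ − z₁) = (5.1 − -120)/3.29 = 38.028.
Precision τ = 1/σ² = 1/38.03² = 0.000692.

μ = -57.450, τ = 0.000692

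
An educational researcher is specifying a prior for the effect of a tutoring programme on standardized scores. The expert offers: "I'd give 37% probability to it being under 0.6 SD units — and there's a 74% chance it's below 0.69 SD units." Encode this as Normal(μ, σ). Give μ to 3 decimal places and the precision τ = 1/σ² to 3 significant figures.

For Normal(μ,σ), the p-quantile is μ + z_p·σ. Here z_{0.37} = -0.3319, z_{0.74} = 0.6433.
So 0.6 = μ − 0.3319σ and 0.69 = μ + 0.6433σ.
Subtracting: σ = (0.69 − 0.6)/(0.6433 − (-0.3319)) = 0.092.
Then μ = 0.6 − (-0.3319)·0.092 = 0.631.
Precision τ = 1/σ² = 1/0.09229² = 117.

μ = 0.631, τ = 117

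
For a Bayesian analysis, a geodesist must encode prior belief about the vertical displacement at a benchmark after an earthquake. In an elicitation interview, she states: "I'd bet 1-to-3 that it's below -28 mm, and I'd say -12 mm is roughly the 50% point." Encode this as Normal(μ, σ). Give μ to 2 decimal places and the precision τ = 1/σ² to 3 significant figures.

μ = -12.00, τ = 0.00178

For Normal(μ,σ), the p-quantile is μ + z_p·σ. Here z_{0.25} = -0.6745, z_{0.5} = 0.
So -28 = μ − 0.6745σ and -12 = μ + 0σ.
Subtracting: σ = (-12 − -28)/(0 − (-0.6745)) = 23.72.
Then μ = -28 − (-0.6745)·23.72 = -12.00.
Precision τ = 1/σ² = 1/23.72² = 0.00178.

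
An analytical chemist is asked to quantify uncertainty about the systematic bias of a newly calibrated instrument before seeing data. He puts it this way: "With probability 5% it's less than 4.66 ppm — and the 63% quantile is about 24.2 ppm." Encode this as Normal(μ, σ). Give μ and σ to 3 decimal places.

μ = 20.920, σ = 9.885

The p-quantile of Normal(μ,σ) is μ + z_p·σ, with z_{0.05} = -1.645 and z_{0.63} = 0.3319.
Eliminate σ: μ = (z₂·x₁ − z₁·x₂)/(z₂ − z₁) = (0.3319·4.66 − (-1.645)·24.2)/1.977 = 20.920.
Then σ = (x₂ − x₁)/(z₂ − z₁) = (24.2 − 4.66)/1.977 = 9.885.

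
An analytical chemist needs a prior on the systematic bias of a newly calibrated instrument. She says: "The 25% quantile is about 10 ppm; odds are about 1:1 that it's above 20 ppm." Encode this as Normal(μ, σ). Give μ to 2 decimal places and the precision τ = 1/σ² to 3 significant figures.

μ = 20.00, τ = 0.00455

For Normal(μ,σ), the p-quantile is μ + z_p·σ. Here z_{0.25} = -0.6745, z_{0.5} = 0.
So 10 = μ − 0.6745σ and 20 = μ + 0σ.
Subtracting: σ = (20 − 10)/(0 − (-0.6745)) = 14.83.
Then μ = 10 − (-0.6745)·14.83 = 20.00.
Precision τ = 1/σ² = 1/14.83² = 0.00455.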